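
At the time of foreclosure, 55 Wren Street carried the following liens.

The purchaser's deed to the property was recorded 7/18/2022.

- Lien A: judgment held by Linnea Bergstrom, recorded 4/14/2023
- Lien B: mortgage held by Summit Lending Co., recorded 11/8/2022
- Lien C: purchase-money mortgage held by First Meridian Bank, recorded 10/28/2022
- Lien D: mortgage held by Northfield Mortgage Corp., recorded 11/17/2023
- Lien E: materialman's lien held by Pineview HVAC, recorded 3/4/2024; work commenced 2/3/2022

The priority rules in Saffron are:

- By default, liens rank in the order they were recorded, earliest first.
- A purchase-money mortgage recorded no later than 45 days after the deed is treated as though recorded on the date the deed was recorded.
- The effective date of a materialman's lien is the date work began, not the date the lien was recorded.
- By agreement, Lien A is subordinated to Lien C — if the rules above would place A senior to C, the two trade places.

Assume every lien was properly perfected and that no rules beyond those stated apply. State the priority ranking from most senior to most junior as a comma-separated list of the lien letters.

E, C, B, A, D

Adjusting effective dates: C was recorded 102 days after the deed — beyond 45 days — so no relation-back applies; E relates back to 2/3/2022 (work commenced).
By effective date, earliest first: E (2/3/2022), C (10/28/2022), B (11/8/2022), A (4/14/2023), D (11/17/2023).
A is already junior to C, so the subordination agreement changes nothing.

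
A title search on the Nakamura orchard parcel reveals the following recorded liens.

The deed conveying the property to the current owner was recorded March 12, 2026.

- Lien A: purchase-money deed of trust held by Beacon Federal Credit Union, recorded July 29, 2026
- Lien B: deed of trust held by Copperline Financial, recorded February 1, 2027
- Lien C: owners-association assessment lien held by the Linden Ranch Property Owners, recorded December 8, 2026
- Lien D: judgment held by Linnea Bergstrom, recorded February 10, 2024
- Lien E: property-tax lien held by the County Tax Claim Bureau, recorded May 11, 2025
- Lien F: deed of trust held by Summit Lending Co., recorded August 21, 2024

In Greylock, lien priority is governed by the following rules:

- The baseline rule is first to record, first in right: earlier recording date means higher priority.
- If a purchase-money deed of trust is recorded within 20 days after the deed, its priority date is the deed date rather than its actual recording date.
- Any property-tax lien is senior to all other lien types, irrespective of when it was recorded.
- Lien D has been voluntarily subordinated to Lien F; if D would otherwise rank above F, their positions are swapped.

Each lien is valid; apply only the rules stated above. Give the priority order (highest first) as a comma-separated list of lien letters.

E, F, D, A, C, B

Effective dates: A missed the 20-day window (139 days after the deed), so its recording date stands.
E is a property-tax lien, so it outranks all other liens regardless of date.
Remaining liens by effective date: D (February 10, 2024), F (August 21, 2024), A (July 29, 2026), C (December 8, 2026), B (February 1, 2027).
D is senior to F before the subordination, so the two trade places.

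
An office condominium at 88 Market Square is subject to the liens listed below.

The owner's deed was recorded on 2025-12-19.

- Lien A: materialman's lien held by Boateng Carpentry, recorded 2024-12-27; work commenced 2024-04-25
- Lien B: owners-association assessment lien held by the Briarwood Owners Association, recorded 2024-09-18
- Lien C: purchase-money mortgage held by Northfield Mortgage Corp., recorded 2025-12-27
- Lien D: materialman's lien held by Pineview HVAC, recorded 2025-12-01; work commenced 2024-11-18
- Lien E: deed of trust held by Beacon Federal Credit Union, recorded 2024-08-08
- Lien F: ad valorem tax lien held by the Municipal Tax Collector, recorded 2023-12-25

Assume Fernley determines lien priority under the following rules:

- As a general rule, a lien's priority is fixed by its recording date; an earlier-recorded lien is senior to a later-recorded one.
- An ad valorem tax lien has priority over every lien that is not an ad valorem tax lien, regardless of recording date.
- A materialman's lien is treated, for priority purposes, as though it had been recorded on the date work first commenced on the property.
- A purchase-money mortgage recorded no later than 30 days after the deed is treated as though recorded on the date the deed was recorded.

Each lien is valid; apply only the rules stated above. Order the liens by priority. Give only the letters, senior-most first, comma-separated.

F, A, E, B, D, C

Effective dates after the stated exceptions: A's effective date is 2024-04-25, when work began; C's effective date is the deed date, 2025-12-19; D's effective date is 2024-11-18, when work began.
As an ad valorem tax lien, F is senior to every other lien.
Remaining liens by effective date: A (2024-04-25), E (2024-08-08), B (2024-09-18), D (2024-11-18), C (2025-12-19).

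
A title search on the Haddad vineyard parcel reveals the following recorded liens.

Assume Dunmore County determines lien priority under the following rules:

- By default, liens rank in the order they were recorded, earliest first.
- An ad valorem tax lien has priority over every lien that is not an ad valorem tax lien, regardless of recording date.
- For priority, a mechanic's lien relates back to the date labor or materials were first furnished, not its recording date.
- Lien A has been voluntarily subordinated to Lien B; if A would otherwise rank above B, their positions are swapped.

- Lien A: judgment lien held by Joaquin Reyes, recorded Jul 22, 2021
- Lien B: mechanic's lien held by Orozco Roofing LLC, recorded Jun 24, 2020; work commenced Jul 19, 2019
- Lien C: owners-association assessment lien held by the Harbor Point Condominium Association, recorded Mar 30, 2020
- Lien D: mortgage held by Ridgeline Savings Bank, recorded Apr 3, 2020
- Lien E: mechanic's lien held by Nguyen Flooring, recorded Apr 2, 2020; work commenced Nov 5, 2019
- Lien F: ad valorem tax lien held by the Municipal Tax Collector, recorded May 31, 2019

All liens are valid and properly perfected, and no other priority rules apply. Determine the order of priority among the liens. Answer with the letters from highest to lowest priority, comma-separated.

Adjusting effective dates: B is treated as recorded Jul 19, 2019, the work-commencement date; E is treated as recorded Nov 5, 2019, the work-commencement date.
F, as an ad valorem tax lien, has superpriority and ranks first.
Ordering the rest by effective date: B (Jul 19, 2019), E (Nov 5, 2019), C (Mar 30, 2020), D (Apr 3, 2020), A (Jul 22, 2021).
Since A is not senior to B, the subordination leaves the order unchanged.

F, B, E, C, D, A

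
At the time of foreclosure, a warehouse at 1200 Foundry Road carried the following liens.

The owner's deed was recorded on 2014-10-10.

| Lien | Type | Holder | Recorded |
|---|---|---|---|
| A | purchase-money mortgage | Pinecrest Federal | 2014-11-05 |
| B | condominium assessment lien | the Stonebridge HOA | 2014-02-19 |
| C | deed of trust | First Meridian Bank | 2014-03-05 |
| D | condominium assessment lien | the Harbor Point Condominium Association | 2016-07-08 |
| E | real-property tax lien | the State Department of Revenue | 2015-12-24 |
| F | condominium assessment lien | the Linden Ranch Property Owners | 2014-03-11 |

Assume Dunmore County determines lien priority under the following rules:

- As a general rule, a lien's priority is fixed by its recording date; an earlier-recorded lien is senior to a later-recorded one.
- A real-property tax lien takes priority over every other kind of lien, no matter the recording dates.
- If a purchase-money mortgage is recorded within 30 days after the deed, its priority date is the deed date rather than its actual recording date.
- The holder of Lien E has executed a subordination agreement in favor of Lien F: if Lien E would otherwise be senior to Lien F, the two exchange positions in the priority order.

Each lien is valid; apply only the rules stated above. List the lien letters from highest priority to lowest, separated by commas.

F, B, C, E, A, D

Effective dates after the stated exceptions: A's effective date is the deed date, 2014-10-10.
As a real-property tax lien, E is senior to every other lien.
Remaining liens by effective date: B (2014-02-19), C (2014-03-05), F (2014-03-11), A (2014-10-10), D (2016-07-08).
Because E would otherwise rank above F, the subordination swaps them.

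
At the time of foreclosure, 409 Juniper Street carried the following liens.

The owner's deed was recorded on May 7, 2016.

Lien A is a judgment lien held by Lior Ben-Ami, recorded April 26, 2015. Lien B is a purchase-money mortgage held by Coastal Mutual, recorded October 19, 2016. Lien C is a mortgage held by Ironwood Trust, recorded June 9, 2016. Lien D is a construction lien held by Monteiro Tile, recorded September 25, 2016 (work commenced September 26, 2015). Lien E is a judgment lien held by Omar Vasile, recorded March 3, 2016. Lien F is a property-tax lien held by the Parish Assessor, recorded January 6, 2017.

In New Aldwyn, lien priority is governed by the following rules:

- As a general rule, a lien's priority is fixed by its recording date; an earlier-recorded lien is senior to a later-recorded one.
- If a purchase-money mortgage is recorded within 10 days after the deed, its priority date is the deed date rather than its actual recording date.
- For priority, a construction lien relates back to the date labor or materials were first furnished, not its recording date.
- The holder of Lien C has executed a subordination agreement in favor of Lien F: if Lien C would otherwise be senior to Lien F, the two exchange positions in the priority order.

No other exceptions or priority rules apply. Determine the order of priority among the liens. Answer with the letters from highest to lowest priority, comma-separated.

A, D, E, F, B, C

First, effective dates: B was recorded 165 days after the deed — beyond 10 days — so no relation-back applies; D's effective date is September 26, 2015, when work began.
Ordering by effective date: A (April 26, 2015), D (September 26, 2015), E (March 3, 2016), C (June 9, 2016), B (October 19, 2016), F (January 6, 2017).
C is senior to F before the subordination, so the two trade places.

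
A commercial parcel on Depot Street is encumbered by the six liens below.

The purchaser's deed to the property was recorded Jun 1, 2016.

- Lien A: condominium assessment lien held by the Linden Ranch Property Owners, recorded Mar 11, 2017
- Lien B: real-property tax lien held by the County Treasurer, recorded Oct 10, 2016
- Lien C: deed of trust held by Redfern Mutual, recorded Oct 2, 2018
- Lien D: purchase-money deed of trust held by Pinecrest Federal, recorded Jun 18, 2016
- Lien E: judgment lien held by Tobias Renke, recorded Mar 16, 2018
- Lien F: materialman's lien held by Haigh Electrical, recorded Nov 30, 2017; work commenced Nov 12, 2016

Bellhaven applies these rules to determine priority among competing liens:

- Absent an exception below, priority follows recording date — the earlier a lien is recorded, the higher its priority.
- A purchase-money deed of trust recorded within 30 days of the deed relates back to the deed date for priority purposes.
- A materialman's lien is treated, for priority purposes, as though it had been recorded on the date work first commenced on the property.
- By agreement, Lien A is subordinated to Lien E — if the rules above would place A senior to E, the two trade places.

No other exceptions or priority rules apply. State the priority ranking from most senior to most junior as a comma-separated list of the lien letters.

D, B, F, E, A, C

First, effective dates: D's effective date is the deed date, Jun 1, 2016; F is treated as recorded Nov 12, 2016, the work-commencement date.
Ordering by effective date: D (Jun 1, 2016), B (Oct 10, 2016), F (Nov 12, 2016), A (Mar 11, 2017), E (Mar 16, 2018), C (Oct 2, 2018).
A is senior to E before the subordination, so the two trade places.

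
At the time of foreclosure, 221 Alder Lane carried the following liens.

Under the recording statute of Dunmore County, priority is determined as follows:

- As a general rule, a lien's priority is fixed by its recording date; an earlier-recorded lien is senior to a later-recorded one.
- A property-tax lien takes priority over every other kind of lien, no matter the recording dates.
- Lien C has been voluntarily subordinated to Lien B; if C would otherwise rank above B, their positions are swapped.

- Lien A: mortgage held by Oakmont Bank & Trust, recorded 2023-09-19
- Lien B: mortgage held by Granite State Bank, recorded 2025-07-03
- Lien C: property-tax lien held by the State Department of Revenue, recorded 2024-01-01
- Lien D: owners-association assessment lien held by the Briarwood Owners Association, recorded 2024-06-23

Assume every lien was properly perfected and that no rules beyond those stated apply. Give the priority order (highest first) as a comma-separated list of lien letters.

As a property-tax lien, C is senior to every other lien.
Ordering the rest by effective date: A (2023-09-19), D (2024-06-23), B (2025-07-03).
The subordination applies — C was senior to B — so C and B swap.

B, A, D, C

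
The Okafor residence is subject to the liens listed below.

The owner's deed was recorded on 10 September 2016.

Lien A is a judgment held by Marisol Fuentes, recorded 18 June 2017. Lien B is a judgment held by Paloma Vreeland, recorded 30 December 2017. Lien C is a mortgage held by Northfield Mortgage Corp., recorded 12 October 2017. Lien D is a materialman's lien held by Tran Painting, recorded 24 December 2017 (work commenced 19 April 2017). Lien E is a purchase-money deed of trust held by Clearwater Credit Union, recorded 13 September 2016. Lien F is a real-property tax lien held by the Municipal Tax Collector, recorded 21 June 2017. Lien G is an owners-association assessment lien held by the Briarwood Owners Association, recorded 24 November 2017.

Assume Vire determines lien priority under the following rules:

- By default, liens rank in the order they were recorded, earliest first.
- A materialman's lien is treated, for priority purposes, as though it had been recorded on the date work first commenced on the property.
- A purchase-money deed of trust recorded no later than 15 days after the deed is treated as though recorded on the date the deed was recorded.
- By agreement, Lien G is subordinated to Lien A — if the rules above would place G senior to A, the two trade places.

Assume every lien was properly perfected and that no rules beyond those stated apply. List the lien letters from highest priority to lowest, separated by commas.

Adjusting effective dates: D is treated as recorded 19 April 2017, the work-commencement date; E's effective date is the deed date, 10 September 2016.
By effective date, earliest first: E (10 September 2016), D (19 April 2017), A (18 June 2017), F (21 June 2017), C (12 October 2017), G (24 November 2017), B (30 December 2017).
Since G is not senior to A, the subordination leaves the order unchanged.

E, D, A, F, C, G, B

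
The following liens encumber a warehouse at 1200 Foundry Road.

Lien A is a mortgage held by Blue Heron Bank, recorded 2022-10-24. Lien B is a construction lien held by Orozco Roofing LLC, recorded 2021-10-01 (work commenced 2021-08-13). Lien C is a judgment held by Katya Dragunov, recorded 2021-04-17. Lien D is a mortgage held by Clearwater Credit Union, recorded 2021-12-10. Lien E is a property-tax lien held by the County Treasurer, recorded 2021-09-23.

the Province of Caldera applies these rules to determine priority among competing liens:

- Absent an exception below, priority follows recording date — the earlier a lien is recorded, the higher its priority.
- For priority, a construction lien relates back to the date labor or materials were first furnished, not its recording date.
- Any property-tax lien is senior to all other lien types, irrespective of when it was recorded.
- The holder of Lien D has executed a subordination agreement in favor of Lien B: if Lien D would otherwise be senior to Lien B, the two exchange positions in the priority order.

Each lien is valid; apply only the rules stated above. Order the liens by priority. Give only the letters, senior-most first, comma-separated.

E, C, B, D, A

First, effective dates: B's effective date is 2021-08-13, when work began.
E is a property-tax lien and takes priority over every other lien.
Remaining liens by effective date: C (2021-04-17), B (2021-08-13), D (2021-12-10), A (2022-10-24).
Since D is not senior to B, the subordination leaves the order unchanged.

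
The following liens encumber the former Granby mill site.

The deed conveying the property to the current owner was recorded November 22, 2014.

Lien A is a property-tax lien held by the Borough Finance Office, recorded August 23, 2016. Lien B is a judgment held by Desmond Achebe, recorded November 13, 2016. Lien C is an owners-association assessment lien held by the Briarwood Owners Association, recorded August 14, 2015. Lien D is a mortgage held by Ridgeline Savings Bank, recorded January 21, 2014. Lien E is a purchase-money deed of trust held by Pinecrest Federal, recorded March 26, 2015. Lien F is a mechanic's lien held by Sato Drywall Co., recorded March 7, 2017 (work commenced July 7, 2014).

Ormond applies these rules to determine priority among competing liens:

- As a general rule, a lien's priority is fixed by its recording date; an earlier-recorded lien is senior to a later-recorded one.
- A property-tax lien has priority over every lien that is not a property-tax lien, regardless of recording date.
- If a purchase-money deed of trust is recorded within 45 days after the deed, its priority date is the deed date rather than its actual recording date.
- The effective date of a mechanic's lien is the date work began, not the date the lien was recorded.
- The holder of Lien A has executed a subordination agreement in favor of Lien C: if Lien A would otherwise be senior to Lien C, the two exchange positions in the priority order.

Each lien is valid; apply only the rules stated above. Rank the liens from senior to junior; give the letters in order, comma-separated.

C, D, F, E, A, B

First, effective dates: E was recorded 124 days after the deed — beyond 45 days — so no relation-back applies; F is treated as recorded July 7, 2014, the work-commencement date.
A, as a property-tax lien, has superpriority and ranks first.
The other liens, earliest effective date first: D (January 21, 2014), F (July 7, 2014), E (March 26, 2015), C (August 14, 2015), B (November 13, 2016).
Because A would otherwise rank above C, the subordination swaps them.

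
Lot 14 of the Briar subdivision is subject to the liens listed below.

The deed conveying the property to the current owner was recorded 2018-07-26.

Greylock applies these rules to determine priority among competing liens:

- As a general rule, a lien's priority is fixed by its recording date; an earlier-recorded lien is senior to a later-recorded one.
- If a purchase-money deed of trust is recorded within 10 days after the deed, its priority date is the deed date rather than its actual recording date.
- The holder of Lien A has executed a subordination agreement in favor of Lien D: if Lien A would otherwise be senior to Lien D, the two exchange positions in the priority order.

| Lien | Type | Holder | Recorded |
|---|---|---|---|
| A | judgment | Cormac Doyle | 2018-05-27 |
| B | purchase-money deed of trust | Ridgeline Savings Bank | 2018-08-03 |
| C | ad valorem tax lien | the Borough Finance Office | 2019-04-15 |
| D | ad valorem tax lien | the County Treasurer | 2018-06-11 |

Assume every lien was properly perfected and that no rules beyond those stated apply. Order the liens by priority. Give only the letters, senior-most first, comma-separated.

Adjusting effective dates: B's effective date is the deed date, 2018-07-26.
Sorted by effective date: A (2018-05-27), D (2018-06-11), B (2018-07-26), C (2019-04-15).
A would otherwise be senior to D, so under the subordination agreement A and D exchange positions.

D, A, B, C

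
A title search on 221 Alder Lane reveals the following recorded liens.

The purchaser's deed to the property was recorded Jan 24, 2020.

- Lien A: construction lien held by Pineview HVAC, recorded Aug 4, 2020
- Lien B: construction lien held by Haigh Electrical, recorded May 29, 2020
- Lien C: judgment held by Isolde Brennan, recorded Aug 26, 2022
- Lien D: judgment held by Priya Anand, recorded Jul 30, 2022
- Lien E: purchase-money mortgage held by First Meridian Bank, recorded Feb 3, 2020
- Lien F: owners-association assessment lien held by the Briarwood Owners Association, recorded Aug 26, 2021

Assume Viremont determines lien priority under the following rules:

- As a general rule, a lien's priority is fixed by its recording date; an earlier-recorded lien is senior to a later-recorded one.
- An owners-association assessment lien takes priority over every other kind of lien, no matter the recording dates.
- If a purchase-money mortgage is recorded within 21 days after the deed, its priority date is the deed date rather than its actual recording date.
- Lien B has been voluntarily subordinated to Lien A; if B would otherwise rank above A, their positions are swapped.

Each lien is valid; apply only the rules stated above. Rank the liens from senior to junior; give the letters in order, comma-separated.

First, effective dates: E relates back to the deed date Jan 24, 2020.
F, as an owners-association assessment lien, has superpriority and ranks first.
The other liens, earliest effective date first: E (Jan 24, 2020), B (May 29, 2020), A (Aug 4, 2020), D (Jul 30, 2022), C (Aug 26, 2022).
B would otherwise be senior to A, so under the subordination agreement B and A exchange positions.

F, E, A, B, D, C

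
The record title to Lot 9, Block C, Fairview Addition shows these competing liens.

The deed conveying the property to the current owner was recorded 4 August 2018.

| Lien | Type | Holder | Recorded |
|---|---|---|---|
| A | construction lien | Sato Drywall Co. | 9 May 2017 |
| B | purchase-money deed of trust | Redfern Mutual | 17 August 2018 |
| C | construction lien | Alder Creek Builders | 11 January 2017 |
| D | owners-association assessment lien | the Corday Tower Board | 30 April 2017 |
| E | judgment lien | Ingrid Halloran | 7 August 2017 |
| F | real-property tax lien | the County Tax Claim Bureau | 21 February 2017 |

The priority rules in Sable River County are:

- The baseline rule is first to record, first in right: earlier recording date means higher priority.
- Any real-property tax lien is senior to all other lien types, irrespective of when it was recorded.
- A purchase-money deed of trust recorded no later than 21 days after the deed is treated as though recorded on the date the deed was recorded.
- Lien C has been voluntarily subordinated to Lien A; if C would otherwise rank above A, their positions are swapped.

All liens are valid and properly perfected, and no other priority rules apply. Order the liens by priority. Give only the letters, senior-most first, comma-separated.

First, effective dates: B relates back to the deed date 4 August 2018.
F is a real-property tax lien and takes priority over every other lien.
Remaining liens by effective date: C (11 January 2017), D (30 April 2017), A (9 May 2017), E (7 August 2017), B (4 August 2018).
C is senior to A before the subordination, so the two trade places.

F, A, D, C, E, B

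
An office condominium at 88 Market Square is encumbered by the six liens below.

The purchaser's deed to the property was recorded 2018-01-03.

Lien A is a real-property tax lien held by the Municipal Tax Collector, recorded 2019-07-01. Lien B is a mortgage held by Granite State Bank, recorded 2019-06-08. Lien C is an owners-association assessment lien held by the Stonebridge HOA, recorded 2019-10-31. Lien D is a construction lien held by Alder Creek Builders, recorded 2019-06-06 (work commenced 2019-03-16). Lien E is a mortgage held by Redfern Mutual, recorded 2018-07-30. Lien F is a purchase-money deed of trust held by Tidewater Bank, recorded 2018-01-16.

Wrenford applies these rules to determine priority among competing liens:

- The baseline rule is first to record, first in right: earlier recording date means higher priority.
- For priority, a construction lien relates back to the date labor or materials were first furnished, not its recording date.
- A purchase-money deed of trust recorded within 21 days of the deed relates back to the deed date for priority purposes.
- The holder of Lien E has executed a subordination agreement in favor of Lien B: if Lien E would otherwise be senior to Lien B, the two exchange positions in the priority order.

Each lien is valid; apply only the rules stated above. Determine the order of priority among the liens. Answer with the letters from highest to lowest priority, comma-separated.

F, B, D, E, A, C

Adjusting effective dates: D relates back to 2019-03-16 (work commenced); F was recorded within the 21-day window, so its effective date is the deed date 2018-01-03.
Ordering by effective date: F (2018-01-03), E (2018-07-30), D (2019-03-16), B (2019-06-08), A (2019-07-01), C (2019-10-31).
Because E would otherwise rank above B, the subordination swaps them.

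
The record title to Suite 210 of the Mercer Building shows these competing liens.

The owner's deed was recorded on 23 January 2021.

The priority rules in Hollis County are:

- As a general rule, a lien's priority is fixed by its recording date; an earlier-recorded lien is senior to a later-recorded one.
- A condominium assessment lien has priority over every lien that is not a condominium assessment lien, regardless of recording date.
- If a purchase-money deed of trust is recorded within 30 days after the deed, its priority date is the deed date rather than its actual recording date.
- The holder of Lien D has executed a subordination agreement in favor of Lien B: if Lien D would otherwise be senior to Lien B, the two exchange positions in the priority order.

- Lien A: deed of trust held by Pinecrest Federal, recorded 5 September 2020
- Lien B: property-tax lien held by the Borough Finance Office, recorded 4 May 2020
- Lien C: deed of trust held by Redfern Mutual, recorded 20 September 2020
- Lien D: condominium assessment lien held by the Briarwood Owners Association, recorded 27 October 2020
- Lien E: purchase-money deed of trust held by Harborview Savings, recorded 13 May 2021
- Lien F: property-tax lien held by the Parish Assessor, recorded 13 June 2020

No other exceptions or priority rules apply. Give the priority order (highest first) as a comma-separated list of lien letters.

B, D, F, A, C, E

First, effective dates: E missed the 30-day window (110 days after the deed), so its recording date stands.
D is a condominium assessment lien, so it outranks all other liens regardless of date.
Among the remaining liens, by effective date: B (4 May 2020), F (13 June 2020), A (5 September 2020), C (20 September 2020), E (13 May 2021).
The subordination applies — D was senior to B — so D and B swap.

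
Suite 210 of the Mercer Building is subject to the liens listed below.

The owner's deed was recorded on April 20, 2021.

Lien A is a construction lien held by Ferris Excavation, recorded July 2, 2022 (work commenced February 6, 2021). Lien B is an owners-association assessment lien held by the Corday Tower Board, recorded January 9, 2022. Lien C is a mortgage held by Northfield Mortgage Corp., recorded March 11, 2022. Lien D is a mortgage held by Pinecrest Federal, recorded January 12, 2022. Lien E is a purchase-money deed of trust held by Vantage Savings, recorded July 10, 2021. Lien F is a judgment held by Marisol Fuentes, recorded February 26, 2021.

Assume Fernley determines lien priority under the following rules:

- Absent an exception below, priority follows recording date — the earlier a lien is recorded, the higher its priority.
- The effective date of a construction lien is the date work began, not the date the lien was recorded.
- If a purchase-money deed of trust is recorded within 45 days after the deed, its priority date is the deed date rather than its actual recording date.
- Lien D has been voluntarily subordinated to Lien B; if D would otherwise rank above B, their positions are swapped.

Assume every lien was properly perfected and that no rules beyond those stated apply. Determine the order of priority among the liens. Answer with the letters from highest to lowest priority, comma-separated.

A, F, E, B, D, C

Adjusting effective dates: A is treated as recorded February 6, 2021, the work-commencement date; E was recorded 81 days after the deed — beyond 45 days — so no relation-back applies.
Ordering by effective date: A (February 6, 2021), F (February 26, 2021), E (July 10, 2021), B (January 9, 2022), D (January 12, 2022), C (March 11, 2022).
Since D is not senior to B, the subordination leaves the order unchanged.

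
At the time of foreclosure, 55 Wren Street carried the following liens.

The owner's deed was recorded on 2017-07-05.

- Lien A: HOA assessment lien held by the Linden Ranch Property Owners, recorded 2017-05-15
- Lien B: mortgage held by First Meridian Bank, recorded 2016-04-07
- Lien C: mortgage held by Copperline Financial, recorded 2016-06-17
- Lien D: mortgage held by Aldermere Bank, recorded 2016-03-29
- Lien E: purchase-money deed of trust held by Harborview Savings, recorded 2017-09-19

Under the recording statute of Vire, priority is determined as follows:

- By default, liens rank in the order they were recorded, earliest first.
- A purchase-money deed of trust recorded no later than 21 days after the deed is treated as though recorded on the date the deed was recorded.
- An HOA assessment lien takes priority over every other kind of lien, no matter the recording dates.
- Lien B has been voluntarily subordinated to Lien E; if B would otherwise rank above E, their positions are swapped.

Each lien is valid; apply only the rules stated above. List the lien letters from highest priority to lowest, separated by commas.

Adjusting effective dates: E missed the 21-day window (76 days after the deed), so its recording date stands.
A is an HOA assessment lien and takes priority over every other lien.
Among the remaining liens, by effective date: D (2016-03-29), B (2016-04-07), C (2016-06-17), E (2017-09-19).
The subordination applies — B was senior to E — so B and E swap.

A, D, E, C, B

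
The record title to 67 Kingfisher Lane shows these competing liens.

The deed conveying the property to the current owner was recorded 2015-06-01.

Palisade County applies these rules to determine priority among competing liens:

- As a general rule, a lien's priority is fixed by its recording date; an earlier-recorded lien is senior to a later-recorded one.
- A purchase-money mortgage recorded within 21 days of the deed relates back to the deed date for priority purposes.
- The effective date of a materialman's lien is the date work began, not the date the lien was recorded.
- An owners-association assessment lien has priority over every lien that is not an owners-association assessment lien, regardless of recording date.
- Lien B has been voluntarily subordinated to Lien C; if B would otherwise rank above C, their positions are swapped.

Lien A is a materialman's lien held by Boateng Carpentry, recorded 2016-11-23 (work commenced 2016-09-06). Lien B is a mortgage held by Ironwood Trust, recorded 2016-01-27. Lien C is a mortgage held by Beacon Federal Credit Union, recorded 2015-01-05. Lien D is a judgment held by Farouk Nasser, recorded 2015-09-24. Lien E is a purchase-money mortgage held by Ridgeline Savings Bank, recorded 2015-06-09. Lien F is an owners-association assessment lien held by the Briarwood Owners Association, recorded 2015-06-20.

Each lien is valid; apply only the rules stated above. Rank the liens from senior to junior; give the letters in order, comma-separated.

First, effective dates: A relates back to 2016-09-06 (work commenced); E's effective date is the deed date, 2015-06-01.
As an owners-association assessment lien, F is senior to every other lien.
The other liens, earliest effective date first: C (2015-01-05), E (2015-06-01), D (2015-09-24), B (2016-01-27), A (2016-09-06).
B is already junior to C, so the subordination agreement changes nothing.

F, C, E, D, B, A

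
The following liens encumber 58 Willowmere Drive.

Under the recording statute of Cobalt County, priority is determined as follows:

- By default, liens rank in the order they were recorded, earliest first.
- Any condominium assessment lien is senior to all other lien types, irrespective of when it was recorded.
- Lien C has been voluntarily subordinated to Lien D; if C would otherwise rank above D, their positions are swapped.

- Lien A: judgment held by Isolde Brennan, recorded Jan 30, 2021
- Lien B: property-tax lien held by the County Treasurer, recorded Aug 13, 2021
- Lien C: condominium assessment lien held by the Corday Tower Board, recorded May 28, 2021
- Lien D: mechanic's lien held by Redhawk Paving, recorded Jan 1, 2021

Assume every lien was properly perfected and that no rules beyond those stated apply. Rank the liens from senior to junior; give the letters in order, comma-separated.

D, C, A, B

C, as a condominium assessment lien, has superpriority and ranks first.
Ordering the rest by effective date: D (Jan 1, 2021), A (Jan 30, 2021), B (Aug 13, 2021).
Because C would otherwise rank above D, the subordination swaps them.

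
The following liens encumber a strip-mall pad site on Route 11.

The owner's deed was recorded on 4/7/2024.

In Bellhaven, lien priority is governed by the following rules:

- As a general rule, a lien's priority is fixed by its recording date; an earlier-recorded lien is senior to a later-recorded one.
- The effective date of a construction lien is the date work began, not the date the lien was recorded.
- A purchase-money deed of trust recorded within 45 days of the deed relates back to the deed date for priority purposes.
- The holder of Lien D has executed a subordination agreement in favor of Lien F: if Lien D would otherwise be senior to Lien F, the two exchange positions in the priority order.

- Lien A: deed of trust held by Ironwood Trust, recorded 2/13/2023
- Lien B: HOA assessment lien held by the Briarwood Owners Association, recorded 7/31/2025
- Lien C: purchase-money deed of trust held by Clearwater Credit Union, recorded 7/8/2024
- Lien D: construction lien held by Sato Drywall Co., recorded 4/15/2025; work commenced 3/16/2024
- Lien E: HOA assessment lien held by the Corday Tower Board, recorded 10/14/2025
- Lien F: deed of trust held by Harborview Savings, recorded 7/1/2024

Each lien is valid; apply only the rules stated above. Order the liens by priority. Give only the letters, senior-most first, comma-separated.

Adjusting effective dates: C was recorded 92 days after the deed — beyond 45 days — so no relation-back applies; D relates back to 3/16/2024 (work commenced).
By effective date: A (2/13/2023), D (3/16/2024), F (7/1/2024), C (7/8/2024), B (7/31/2025), E (10/14/2025).
Because D would otherwise rank above F, the subordination swaps them.

A, F, D, C, B, E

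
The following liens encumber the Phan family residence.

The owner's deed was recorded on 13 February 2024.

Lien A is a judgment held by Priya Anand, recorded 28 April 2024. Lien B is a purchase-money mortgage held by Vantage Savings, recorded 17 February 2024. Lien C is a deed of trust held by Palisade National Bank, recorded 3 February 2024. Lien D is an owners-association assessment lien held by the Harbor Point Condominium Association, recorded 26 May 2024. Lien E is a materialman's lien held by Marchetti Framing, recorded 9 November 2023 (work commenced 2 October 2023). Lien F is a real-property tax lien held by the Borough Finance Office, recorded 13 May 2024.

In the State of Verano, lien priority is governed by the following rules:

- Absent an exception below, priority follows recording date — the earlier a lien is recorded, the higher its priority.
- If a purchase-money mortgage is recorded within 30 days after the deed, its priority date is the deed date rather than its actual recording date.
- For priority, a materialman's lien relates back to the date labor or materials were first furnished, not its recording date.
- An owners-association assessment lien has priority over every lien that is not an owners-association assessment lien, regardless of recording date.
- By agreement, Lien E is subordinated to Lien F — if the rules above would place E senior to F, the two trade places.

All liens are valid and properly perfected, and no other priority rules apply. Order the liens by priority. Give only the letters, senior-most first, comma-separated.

D, F, C, B, A, E

Adjusting effective dates: B relates back to the deed date 13 February 2024; E's effective date is 2 October 2023, when work began.
D is an owners-association assessment lien, so it outranks all other liens regardless of date.
The other liens, earliest effective date first: E (2 October 2023), C (3 February 2024), B (13 February 2024), A (28 April 2024), F (13 May 2024).
The subordination applies — E was senior to F — so E and F swap.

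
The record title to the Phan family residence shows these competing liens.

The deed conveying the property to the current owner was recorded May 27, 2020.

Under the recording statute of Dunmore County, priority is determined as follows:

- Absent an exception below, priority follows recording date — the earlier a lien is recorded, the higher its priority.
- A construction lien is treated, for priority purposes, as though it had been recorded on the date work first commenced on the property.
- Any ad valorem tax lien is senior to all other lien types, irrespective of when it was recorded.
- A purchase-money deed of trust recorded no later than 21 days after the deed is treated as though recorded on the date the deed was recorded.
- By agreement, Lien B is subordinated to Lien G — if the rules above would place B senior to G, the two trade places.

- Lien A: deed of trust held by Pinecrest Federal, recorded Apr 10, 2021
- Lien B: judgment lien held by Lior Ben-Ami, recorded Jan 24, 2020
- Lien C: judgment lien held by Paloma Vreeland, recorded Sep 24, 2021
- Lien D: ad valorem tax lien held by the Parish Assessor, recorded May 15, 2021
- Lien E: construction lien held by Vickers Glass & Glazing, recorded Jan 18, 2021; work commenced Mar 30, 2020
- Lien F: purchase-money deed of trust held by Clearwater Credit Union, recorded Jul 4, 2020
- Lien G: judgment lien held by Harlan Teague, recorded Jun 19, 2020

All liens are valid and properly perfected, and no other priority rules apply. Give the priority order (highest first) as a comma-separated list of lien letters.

Effective dates: E relates back to Mar 30, 2020 (work commenced); F missed the 21-day window (38 days after the deed), so its recording date stands.
D is an ad valorem tax lien, so it outranks all other liens regardless of date.
The other liens, earliest effective date first: B (Jan 24, 2020), E (Mar 30, 2020), G (Jun 19, 2020), F (Jul 4, 2020), A (Apr 10, 2021), C (Sep 24, 2021).
B is senior to G before the subordination, so the two trade places.

D, G, E, B, F, A, C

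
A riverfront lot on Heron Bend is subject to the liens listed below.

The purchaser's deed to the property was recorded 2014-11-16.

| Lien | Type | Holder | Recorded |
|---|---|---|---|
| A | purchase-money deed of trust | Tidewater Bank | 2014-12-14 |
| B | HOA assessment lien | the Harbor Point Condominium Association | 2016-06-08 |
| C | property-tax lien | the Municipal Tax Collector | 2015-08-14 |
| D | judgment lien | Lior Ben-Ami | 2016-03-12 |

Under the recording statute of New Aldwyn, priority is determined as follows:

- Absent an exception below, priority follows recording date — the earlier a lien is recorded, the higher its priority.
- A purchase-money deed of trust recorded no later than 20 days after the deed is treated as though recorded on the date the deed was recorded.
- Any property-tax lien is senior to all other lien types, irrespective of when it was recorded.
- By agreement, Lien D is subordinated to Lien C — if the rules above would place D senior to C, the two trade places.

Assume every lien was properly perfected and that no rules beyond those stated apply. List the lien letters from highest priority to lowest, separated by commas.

Adjusting effective dates: A missed the 20-day window (28 days after the deed), so its recording date stands.
C, as a property-tax lien, has superpriority and ranks first.
Ordering the rest by effective date: A (2014-12-14), D (2016-03-12), B (2016-06-08).
D already ranks below C; the subordination has no effect.

C, A, D, B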